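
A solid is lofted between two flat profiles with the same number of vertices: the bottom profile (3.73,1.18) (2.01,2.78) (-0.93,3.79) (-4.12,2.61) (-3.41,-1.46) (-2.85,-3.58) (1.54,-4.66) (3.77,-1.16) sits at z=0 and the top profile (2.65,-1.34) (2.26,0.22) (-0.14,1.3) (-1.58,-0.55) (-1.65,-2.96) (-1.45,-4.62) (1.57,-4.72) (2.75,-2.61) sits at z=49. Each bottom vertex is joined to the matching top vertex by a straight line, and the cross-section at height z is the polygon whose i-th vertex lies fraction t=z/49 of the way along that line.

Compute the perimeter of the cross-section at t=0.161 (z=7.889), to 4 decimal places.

Perimeter at t=0.161: 24.6666

Cross-section at t=0.161: each vertex is (1-t)·p0[i] + t·p1[i].
  v1: (1-0.161)·(3.73,1.18) + 0.161·(2.65,-1.34) = (3.5561,0.7743)
  v2: (1-0.161)·(2.01,2.78) + 0.161·(2.26,0.22) = (2.0502,2.3678)
  v3: (1-0.161)·(-0.93,3.79) + 0.161·(-0.14,1.3) = (-0.8028,3.3891)
  v4: (1-0.161)·(-4.12,2.61) + 0.161·(-1.58,-0.55) = (-3.7111,2.1012)
  v5: (1-0.161)·(-3.41,-1.46) + 0.161·(-1.65,-2.96) = (-3.1266,-1.7015)
  v6: (1-0.161)·(-2.85,-3.58) + 0.161·(-1.45,-4.62) = (-2.6246,-3.7474)
  v7: (1-0.161)·(1.54,-4.66) + 0.161·(1.57,-4.72) = (1.5448,-4.6697)
  v8: (1-0.161)·(3.77,-1.16) + 0.161·(2.75,-2.61) = (3.6058,-1.3934)
Perimeter = Σ |v_{i+1} − v_i|:
  edge 1→2: √(-1.5059² + 1.5936²) = 2.1925 (running 2.1925)
  edge 2→3: √(-2.8531² + 1.0213²) = 3.0303 (running 5.2228)
  edge 3→4: √(-2.9082² + -1.2879²) = 3.1806 (running 8.4035)
  edge 4→5: √(0.5844² + -3.8027²) = 3.8474 (running 12.2509)
  edge 5→6: √(0.5020² + -2.0459²) = 2.1066 (running 14.3575)
  edge 6→7: √(4.1694² + -0.9222²) = 4.2702 (running 18.6277)
  edge 7→8: √(2.0610² + 3.2762²) = 3.8705 (running 22.4983)
  edge 8→1: √(-0.0497² + 2.1677²) = 2.1683 (running 24.6666)
Perimeter = 24.6666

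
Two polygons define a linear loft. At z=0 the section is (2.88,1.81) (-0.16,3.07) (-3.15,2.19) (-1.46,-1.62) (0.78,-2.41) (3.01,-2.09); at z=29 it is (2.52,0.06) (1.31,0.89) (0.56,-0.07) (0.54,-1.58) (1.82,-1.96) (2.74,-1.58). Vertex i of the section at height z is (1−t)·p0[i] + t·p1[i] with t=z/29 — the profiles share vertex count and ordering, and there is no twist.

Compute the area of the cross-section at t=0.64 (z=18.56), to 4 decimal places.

Cross-section at t=0.64: each vertex is (1-t)·p0[i] + t·p1[i].
  v1: (1-0.64)·(2.88,1.81) + 0.64·(2.52,0.06) = (2.6496,0.6900)
  v2: (1-0.64)·(-0.16,3.07) + 0.64·(1.31,0.89) = (0.7808,1.6748)
  v3: (1-0.64)·(-3.15,2.19) + 0.64·(0.56,-0.07) = (-0.7756,0.7436)
  v4: (1-0.64)·(-1.46,-1.62) + 0.64·(0.54,-1.58) = (-0.1800,-1.5944)
  v5: (1-0.64)·(0.78,-2.41) + 0.64·(1.82,-1.96) = (1.4456,-2.1220)
  v6: (1-0.64)·(3.01,-2.09) + 0.64·(2.74,-1.58) = (2.8372,-1.7636)
Shoelace sum Σ(x_i·y_{i+1} − x_{i+1}·y_i):
  i=1: 2.6496·1.6748 − 0.7808·0.6900 = +3.8988 (running +3.8988)
  i=2: 0.7808·0.7436 − -0.7756·1.6748 = +1.8796 (running +5.7784)
  i=3: -0.7756·-1.5944 − -0.1800·0.7436 = +1.3705 (running +7.1488)
  i=4: -0.1800·-2.1220 − 1.4456·-1.5944 = +2.6868 (running +9.8357)
  i=5: 1.4456·-1.7636 − 2.8372·-2.1220 = +3.4711 (running +13.3067)
  i=6: 2.8372·0.6900 − 2.6496·-1.7636 = +6.6305 (running +19.9372)
Area = |Σ|/2 = |19.9372|/2 = 9.9686

Area at t=0.64: 9.9686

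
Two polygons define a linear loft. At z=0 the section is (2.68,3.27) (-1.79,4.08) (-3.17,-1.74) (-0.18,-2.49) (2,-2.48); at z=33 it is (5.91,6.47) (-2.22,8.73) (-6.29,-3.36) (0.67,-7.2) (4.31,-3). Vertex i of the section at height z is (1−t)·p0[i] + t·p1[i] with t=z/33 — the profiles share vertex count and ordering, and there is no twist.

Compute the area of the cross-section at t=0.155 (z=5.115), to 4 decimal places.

Area at t=0.155: 39.9543

Cross-section at t=0.155: each vertex is (1-t)·p0[i] + t·p1[i].
  v1: (1-0.155)·(2.68,3.27) + 0.155·(5.91,6.47) = (3.1806,3.7660)
  v2: (1-0.155)·(-1.79,4.08) + 0.155·(-2.22,8.73) = (-1.8567,4.8007)
  v3: (1-0.155)·(-3.17,-1.74) + 0.155·(-6.29,-3.36) = (-3.6536,-1.9911)
  v4: (1-0.155)·(-0.18,-2.49) + 0.155·(0.67,-7.2) = (-0.0482,-3.2201)
  v5: (1-0.155)·(2,-2.48) + 0.155·(4.31,-3) = (2.3580,-2.5606)
Shoelace sum Σ(x_i·y_{i+1} − x_{i+1}·y_i):
  i=1: 3.1806·4.8007 − -1.8567·3.7660 = +22.2616 (running +22.2616)
  i=2: -1.8567·-1.9911 − -3.6536·4.8007 = +21.2368 (running +43.4984)
  i=3: -3.6536·-3.2201 − -0.0482·-1.9911 = +11.6687 (running +55.1671)
  i=4: -0.0482·-2.5606 − 2.3580·-3.2201 = +7.7166 (running +62.8837)
  i=5: 2.3580·3.7660 − 3.1806·-2.5606 = +17.0248 (running +79.9085)
Area = |Σ|/2 = |79.9085|/2 = 39.9543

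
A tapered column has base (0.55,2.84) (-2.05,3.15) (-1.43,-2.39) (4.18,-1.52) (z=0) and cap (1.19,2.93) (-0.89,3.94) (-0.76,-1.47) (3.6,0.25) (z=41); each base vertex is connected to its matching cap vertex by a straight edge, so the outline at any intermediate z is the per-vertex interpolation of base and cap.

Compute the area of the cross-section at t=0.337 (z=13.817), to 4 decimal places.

Cross-section at t=0.337: each vertex is (1-t)·p0[i] + t·p1[i].
  v1: (1-0.337)·(0.55,2.84) + 0.337·(1.19,2.93) = (0.7657,2.8703)
  v2: (1-0.337)·(-2.05,3.15) + 0.337·(-0.89,3.94) = (-1.6591,3.4162)
  v3: (1-0.337)·(-1.43,-2.39) + 0.337·(-0.76,-1.47) = (-1.2042,-2.0800)
  v4: (1-0.337)·(4.18,-1.52) + 0.337·(3.6,0.25) = (3.9845,-0.9235)
Shoelace sum Σ(x_i·y_{i+1} − x_{i+1}·y_i):
  i=1: 0.7657·3.4162 − -1.6591·2.8703 = +7.3778 (running +7.3778)
  i=2: -1.6591·-2.0800 − -1.2042·3.4162 = +7.5647 (running +14.9425)
  i=3: -1.2042·-0.9235 − 3.9845·-2.0800 = +9.3998 (running +24.3423)
  i=4: 3.9845·2.8703 − 0.7657·-0.9235 = +12.1441 (running +36.4864)
Area = |Σ|/2 = |36.4864|/2 = 18.2432

Area at t=0.337: 18.2432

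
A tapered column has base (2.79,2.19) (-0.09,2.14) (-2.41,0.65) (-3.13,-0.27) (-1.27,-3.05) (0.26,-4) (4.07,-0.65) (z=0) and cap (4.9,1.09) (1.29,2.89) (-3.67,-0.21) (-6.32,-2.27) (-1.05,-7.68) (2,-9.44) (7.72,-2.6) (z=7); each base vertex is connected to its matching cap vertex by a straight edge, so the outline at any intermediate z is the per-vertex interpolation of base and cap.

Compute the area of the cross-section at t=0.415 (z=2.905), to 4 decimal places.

Cross-section at t=0.415: each vertex is (1-t)·p0[i] + t·p1[i].
  v1: (1-0.415)·(2.79,2.19) + 0.415·(4.9,1.09) = (3.6657,1.7335)
  v2: (1-0.415)·(-0.09,2.14) + 0.415·(1.29,2.89) = (0.4827,2.4512)
  v3: (1-0.415)·(-2.41,0.65) + 0.415·(-3.67,-0.21) = (-2.9329,0.2931)
  v4: (1-0.415)·(-3.13,-0.27) + 0.415·(-6.32,-2.27) = (-4.4538,-1.1000)
  v5: (1-0.415)·(-1.27,-3.05) + 0.415·(-1.05,-7.68) = (-1.1787,-4.9714)
  v6: (1-0.415)·(0.26,-4) + 0.415·(2,-9.44) = (0.9821,-6.2576)
  v7: (1-0.415)·(4.07,-0.65) + 0.415·(7.72,-2.6) = (5.5847,-1.4592)
Shoelace sum Σ(x_i·y_{i+1} − x_{i+1}·y_i):
  i=1: 3.6657·2.4512 − 0.4827·1.7335 = +8.1487 (running +8.1487)
  i=2: 0.4827·0.2931 − -2.9329·2.4512 = +7.3308 (running +15.4794)
  i=3: -2.9329·-1.1000 − -4.4538·0.2931 = +4.5316 (running +20.0110)
  i=4: -4.4538·-4.9714 − -1.1787·-1.1000 = +20.8455 (running +40.8566)
  i=5: -1.1787·-6.2576 − 0.9821·-4.9714 = +12.2583 (running +53.1148)
  i=6: 0.9821·-1.4592 − 5.5847·-6.2576 = +33.5140 (running +86.6288)
  i=7: 5.5847·1.7335 − 3.6657·-1.4592 = +15.0303 (running +101.6591)
Area = |Σ|/2 = |101.6591|/2 = 50.8296

Area at t=0.415: 50.8296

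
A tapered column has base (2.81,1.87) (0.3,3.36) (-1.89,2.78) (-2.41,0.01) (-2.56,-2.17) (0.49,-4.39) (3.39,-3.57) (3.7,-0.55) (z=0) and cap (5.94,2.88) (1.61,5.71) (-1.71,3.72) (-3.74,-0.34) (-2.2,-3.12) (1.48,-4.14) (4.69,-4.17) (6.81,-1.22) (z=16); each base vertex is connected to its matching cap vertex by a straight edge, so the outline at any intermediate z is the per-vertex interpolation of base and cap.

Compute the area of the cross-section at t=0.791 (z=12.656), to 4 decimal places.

Area at t=0.791: 64.4719

Cross-section at t=0.791: each vertex is (1-t)·p0[i] + t·p1[i].
  v1: (1-0.791)·(2.81,1.87) + 0.791·(5.94,2.88) = (5.2858,2.6689)
  v2: (1-0.791)·(0.3,3.36) + 0.791·(1.61,5.71) = (1.3362,5.2188)
  v3: (1-0.791)·(-1.89,2.78) + 0.791·(-1.71,3.72) = (-1.7476,3.5235)
  v4: (1-0.791)·(-2.41,0.01) + 0.791·(-3.74,-0.34) = (-3.4620,-0.2669)
  v5: (1-0.791)·(-2.56,-2.17) + 0.791·(-2.2,-3.12) = (-2.2752,-2.9215)
  v6: (1-0.791)·(0.49,-4.39) + 0.791·(1.48,-4.14) = (1.2731,-4.1922)
  v7: (1-0.791)·(3.39,-3.57) + 0.791·(4.69,-4.17) = (4.4183,-4.0446)
  v8: (1-0.791)·(3.7,-0.55) + 0.791·(6.81,-1.22) = (6.1600,-1.0800)
Shoelace sum Σ(x_i·y_{i+1} − x_{i+1}·y_i):
  i=1: 5.2858·5.2188 − 1.3362·2.6689 = +24.0197 (running +24.0197)
  i=2: 1.3362·3.5235 − -1.7476·5.2188 = +13.8288 (running +37.8485)
  i=3: -1.7476·-0.2669 − -3.4620·3.5235 = +12.6650 (running +50.5134)
  i=4: -3.4620·-2.9215 − -2.2752·-0.2669 = +9.5070 (running +60.0204)
  i=5: -2.2752·-4.1922 − 1.2731·-2.9215 = +13.2576 (running +73.2781)
  i=6: 1.2731·-4.0446 − 4.4183·-4.1922 = +13.3735 (running +86.6516)
  i=7: 4.4183·-1.0800 − 6.1600·-4.0446 = +20.1431 (running +106.7947)
  i=8: 6.1600·2.6689 − 5.2858·-1.0800 = +22.1491 (running +128.9438)
Area = |Σ|/2 = |128.9438|/2 = 64.4719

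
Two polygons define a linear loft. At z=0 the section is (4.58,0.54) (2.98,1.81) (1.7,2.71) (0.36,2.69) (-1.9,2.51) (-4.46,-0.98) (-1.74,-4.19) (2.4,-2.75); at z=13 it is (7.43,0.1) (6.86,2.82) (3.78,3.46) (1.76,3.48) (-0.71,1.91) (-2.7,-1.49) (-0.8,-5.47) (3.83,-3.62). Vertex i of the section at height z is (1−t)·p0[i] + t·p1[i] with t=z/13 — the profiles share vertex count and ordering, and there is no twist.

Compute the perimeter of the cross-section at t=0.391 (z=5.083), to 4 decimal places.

Cross-section at t=0.391: each vertex is (1-t)·p0[i] + t·p1[i].
  v1: (1-0.391)·(4.58,0.54) + 0.391·(7.43,0.1) = (5.6944,0.3680)
  v2: (1-0.391)·(2.98,1.81) + 0.391·(6.86,2.82) = (4.4971,2.2049)
  v3: (1-0.391)·(1.7,2.71) + 0.391·(3.78,3.46) = (2.5133,3.0032)
  v4: (1-0.391)·(0.36,2.69) + 0.391·(1.76,3.48) = (0.9074,2.9989)
  v5: (1-0.391)·(-1.9,2.51) + 0.391·(-0.71,1.91) = (-1.4347,2.2754)
  v6: (1-0.391)·(-4.46,-0.98) + 0.391·(-2.7,-1.49) = (-3.7718,-1.1794)
  v7: (1-0.391)·(-1.74,-4.19) + 0.391·(-0.8,-5.47) = (-1.3725,-4.6905)
  v8: (1-0.391)·(2.4,-2.75) + 0.391·(3.83,-3.62) = (2.9591,-3.0902)
Perimeter = Σ |v_{i+1} − v_i|:
  edge 1→2: √(-1.1973² + 1.8369²) = 2.1927 (running 2.1927)
  edge 2→3: √(-1.9838² + 0.7983²) = 2.1384 (running 4.3311)
  edge 3→4: √(-1.6059² + -0.0044²) = 1.6059 (running 5.9370)
  edge 4→5: √(-2.3421² + -0.7235²) = 2.4513 (running 8.3883)
  edge 5→6: √(-2.3371² + -3.4548²) = 4.1711 (running 12.5594)
  edge 6→7: √(2.3994² + -3.5111²) = 4.2526 (running 16.8120)
  edge 7→8: √(4.3316² + 1.6003²) = 4.6178 (running 21.4297)
  edge 8→1: √(2.7352² + 3.4581²) = 4.4091 (running 25.8388)
Perimeter = 25.8388

Perimeter at t=0.391: 25.8388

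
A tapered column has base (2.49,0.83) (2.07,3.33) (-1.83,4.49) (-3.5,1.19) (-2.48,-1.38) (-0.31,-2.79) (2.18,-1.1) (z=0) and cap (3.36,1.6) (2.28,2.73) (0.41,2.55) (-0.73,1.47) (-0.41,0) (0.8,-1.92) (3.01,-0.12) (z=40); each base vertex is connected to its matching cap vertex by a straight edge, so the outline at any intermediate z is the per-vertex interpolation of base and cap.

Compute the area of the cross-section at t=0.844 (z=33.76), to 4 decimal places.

Area at t=0.844: 14.6249

Cross-section at t=0.844: each vertex is (1-t)·p0[i] + t·p1[i].
  v1: (1-0.844)·(2.49,0.83) + 0.844·(3.36,1.6) = (3.2243,1.4799)
  v2: (1-0.844)·(2.07,3.33) + 0.844·(2.28,2.73) = (2.2472,2.8236)
  v3: (1-0.844)·(-1.83,4.49) + 0.844·(0.41,2.55) = (0.0606,2.8526)
  v4: (1-0.844)·(-3.5,1.19) + 0.844·(-0.73,1.47) = (-1.1621,1.4263)
  v5: (1-0.844)·(-2.48,-1.38) + 0.844·(-0.41,0) = (-0.7329,-0.2153)
  v6: (1-0.844)·(-0.31,-2.79) + 0.844·(0.8,-1.92) = (0.6268,-2.0557)
  v7: (1-0.844)·(2.18,-1.1) + 0.844·(3.01,-0.12) = (2.8805,-0.2729)
Shoelace sum Σ(x_i·y_{i+1} − x_{i+1}·y_i):
  i=1: 3.2243·2.8236 − 2.2472·1.4799 = +5.7784 (running +5.7784)
  i=2: 2.2472·2.8526 − 0.0606·2.8236 = +6.2396 (running +12.0180)
  i=3: 0.0606·1.4263 − -1.1621·2.8526 = +3.4015 (running +15.4195)
  i=4: -1.1621·-0.2153 − -0.7329·1.4263 = +1.2956 (running +16.7150)
  i=5: -0.7329·-2.0557 − 0.6268·-0.2153 = +1.6416 (running +18.3567)
  i=6: 0.6268·-0.2729 − 2.8805·-2.0557 = +5.7505 (running +24.1072)
  i=7: 2.8805·1.4799 − 3.2243·-0.2729 = +5.1427 (running +29.2498)
Area = |Σ|/2 = |29.2498|/2 = 14.6249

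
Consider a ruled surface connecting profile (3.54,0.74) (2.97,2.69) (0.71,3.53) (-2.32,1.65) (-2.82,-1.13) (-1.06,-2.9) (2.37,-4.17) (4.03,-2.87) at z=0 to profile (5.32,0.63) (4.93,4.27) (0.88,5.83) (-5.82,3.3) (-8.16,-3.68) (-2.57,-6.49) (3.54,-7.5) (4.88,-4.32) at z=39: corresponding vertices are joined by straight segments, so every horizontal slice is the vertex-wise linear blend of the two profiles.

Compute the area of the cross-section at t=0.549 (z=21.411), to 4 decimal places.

Cross-section at t=0.549: each vertex is (1-t)·p0[i] + t·p1[i].
  v1: (1-0.549)·(3.54,0.74) + 0.549·(5.32,0.63) = (4.5172,0.6796)
  v2: (1-0.549)·(2.97,2.69) + 0.549·(4.93,4.27) = (4.0460,3.5574)
  v3: (1-0.549)·(0.71,3.53) + 0.549·(0.88,5.83) = (0.8033,4.7927)
  v4: (1-0.549)·(-2.32,1.65) + 0.549·(-5.82,3.3) = (-4.2415,2.5558)
  v5: (1-0.549)·(-2.82,-1.13) + 0.549·(-8.16,-3.68) = (-5.7517,-2.5300)
  v6: (1-0.549)·(-1.06,-2.9) + 0.549·(-2.57,-6.49) = (-1.8890,-4.8709)
  v7: (1-0.549)·(2.37,-4.17) + 0.549·(3.54,-7.5) = (3.0123,-5.9982)
  v8: (1-0.549)·(4.03,-2.87) + 0.549·(4.88,-4.32) = (4.4966,-3.6661)
Shoelace sum Σ(x_i·y_{i+1} − x_{i+1}·y_i):
  i=1: 4.5172·3.5574 − 4.0460·0.6796 = +13.3199 (running +13.3199)
  i=2: 4.0460·4.7927 − 0.8033·3.5574 = +16.5337 (running +29.8536)
  i=3: 0.8033·2.5558 − -4.2415·4.7927 = +22.3814 (running +52.2350)
  i=4: -4.2415·-2.5300 − -5.7517·2.5558 = +25.4312 (running +77.6662)
  i=5: -5.7517·-4.8709 − -1.8890·-2.5300 = +23.2368 (running +100.9030)
  i=6: -1.8890·-5.9982 − 3.0123·-4.8709 = +26.0033 (running +126.9062)
  i=7: 3.0123·-3.6661 − 4.4966·-5.9982 = +15.9283 (running +142.8345)
  i=8: 4.4966·0.6796 − 4.5172·-3.6661 = +19.6163 (running +162.4509)
Area = |Σ|/2 = |162.4509|/2 = 81.2254

Area at t=0.549: 81.2254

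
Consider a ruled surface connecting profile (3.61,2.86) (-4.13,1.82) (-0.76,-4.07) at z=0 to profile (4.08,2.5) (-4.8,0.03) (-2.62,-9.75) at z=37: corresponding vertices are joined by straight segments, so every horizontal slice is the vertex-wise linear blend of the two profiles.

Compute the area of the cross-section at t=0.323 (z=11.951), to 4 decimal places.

Area at t=0.323: 31.2146

Cross-section at t=0.323: each vertex is (1-t)·p0[i] + t·p1[i].
  v1: (1-0.323)·(3.61,2.86) + 0.323·(4.08,2.5) = (3.7618,2.7437)
  v2: (1-0.323)·(-4.13,1.82) + 0.323·(-4.8,0.03) = (-4.3464,1.2418)
  v3: (1-0.323)·(-0.76,-4.07) + 0.323·(-2.62,-9.75) = (-1.3608,-5.9046)
Shoelace sum Σ(x_i·y_{i+1} − x_{i+1}·y_i):
  i=1: 3.7618·1.2418 − -4.3464·2.7437 = +16.5969 (running +16.5969)
  i=2: -4.3464·-5.9046 − -1.3608·1.2418 = +27.3538 (running +43.9507)
  i=3: -1.3608·2.7437 − 3.7618·-5.9046 = +18.4785 (running +62.4292)
Area = |Σ|/2 = |62.4292|/2 = 31.2146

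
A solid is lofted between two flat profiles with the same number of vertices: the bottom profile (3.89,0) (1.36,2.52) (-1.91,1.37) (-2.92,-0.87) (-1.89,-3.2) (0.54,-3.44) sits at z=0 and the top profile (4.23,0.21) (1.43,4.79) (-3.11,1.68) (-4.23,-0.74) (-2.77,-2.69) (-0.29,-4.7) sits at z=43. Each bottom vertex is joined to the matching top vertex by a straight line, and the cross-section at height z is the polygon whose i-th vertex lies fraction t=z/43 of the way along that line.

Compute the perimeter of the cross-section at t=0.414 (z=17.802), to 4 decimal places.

Perimeter at t=0.414: 21.7995

Cross-section at t=0.414: each vertex is (1-t)·p0[i] + t·p1[i].
  v1: (1-0.414)·(3.89,0) + 0.414·(4.23,0.21) = (4.0308,0.0869)
  v2: (1-0.414)·(1.36,2.52) + 0.414·(1.43,4.79) = (1.3890,3.4598)
  v3: (1-0.414)·(-1.91,1.37) + 0.414·(-3.11,1.68) = (-2.4068,1.4983)
  v4: (1-0.414)·(-2.92,-0.87) + 0.414·(-4.23,-0.74) = (-3.4623,-0.8162)
  v5: (1-0.414)·(-1.89,-3.2) + 0.414·(-2.77,-2.69) = (-2.2543,-2.9889)
  v6: (1-0.414)·(0.54,-3.44) + 0.414·(-0.29,-4.7) = (0.1964,-3.9616)
Perimeter = Σ |v_{i+1} − v_i|:
  edge 1→2: √(-2.6418² + 3.3728²) = 4.2843 (running 4.2843)
  edge 2→3: √(-3.7958² + -1.9614²) = 4.2726 (running 8.5569)
  edge 3→4: √(-1.0555² + -2.3145²) = 2.5438 (running 11.1007)
  edge 4→5: √(1.2080² + -2.1727²) = 2.4859 (running 13.5867)
  edge 5→6: √(2.4507² + -0.9728²) = 2.6367 (running 16.2234)
  edge 6→1: √(3.8344² + 4.0486²) = 5.5762 (running 21.7995)
Perimeter = 21.7995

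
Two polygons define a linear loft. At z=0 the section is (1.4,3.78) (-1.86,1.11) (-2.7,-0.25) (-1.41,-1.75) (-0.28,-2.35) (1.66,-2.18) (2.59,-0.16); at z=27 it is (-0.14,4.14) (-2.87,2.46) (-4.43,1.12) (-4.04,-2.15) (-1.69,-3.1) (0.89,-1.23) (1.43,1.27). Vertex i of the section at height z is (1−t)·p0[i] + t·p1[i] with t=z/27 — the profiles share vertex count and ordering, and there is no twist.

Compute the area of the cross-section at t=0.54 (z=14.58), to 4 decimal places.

Cross-section at t=0.54: each vertex is (1-t)·p0[i] + t·p1[i].
  v1: (1-0.54)·(1.4,3.78) + 0.54·(-0.14,4.14) = (0.5684,3.9744)
  v2: (1-0.54)·(-1.86,1.11) + 0.54·(-2.87,2.46) = (-2.4054,1.8390)
  v3: (1-0.54)·(-2.7,-0.25) + 0.54·(-4.43,1.12) = (-3.6342,0.4898)
  v4: (1-0.54)·(-1.41,-1.75) + 0.54·(-4.04,-2.15) = (-2.8302,-1.9660)
  v5: (1-0.54)·(-0.28,-2.35) + 0.54·(-1.69,-3.1) = (-1.0414,-2.7550)
  v6: (1-0.54)·(1.66,-2.18) + 0.54·(0.89,-1.23) = (1.2442,-1.6670)
  v7: (1-0.54)·(2.59,-0.16) + 0.54·(1.43,1.27) = (1.9636,0.6122)
Shoelace sum Σ(x_i·y_{i+1} − x_{i+1}·y_i):
  i=1: 0.5684·1.8390 − -2.4054·3.9744 = +10.6053 (running +10.6053)
  i=2: -2.4054·0.4898 − -3.6342·1.8390 = +5.5051 (running +16.1104)
  i=3: -3.6342·-1.9660 − -2.8302·0.4898 = +8.5311 (running +24.6415)
  i=4: -2.8302·-2.7550 − -1.0414·-1.9660 = +5.7498 (running +30.3913)
  i=5: -1.0414·-1.6670 − 1.2442·-2.7550 = +5.1638 (running +35.5551)
  i=6: 1.2442·0.6122 − 1.9636·-1.6670 = +4.0350 (running +39.5901)
  i=7: 1.9636·3.9744 − 0.5684·0.6122 = +7.4562 (running +47.0463)
Area = |Σ|/2 = |47.0463|/2 = 23.5231

Area at t=0.54: 23.5231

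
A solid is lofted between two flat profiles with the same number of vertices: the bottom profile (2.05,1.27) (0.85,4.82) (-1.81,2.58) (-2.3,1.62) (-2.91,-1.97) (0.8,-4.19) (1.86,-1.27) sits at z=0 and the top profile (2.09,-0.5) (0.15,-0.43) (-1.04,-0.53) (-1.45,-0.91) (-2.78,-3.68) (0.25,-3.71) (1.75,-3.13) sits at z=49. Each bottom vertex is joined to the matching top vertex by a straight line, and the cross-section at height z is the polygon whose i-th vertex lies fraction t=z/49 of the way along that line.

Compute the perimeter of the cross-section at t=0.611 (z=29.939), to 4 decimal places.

Cross-section at t=0.611: each vertex is (1-t)·p0[i] + t·p1[i].
  v1: (1-0.611)·(2.05,1.27) + 0.611·(2.09,-0.5) = (2.0744,0.1885)
  v2: (1-0.611)·(0.85,4.82) + 0.611·(0.15,-0.43) = (0.4223,1.6123)
  v3: (1-0.611)·(-1.81,2.58) + 0.611·(-1.04,-0.53) = (-1.3395,0.6798)
  v4: (1-0.611)·(-2.3,1.62) + 0.611·(-1.45,-0.91) = (-1.7806,0.0742)
  v5: (1-0.611)·(-2.91,-1.97) + 0.611·(-2.78,-3.68) = (-2.8306,-3.0148)
  v6: (1-0.611)·(0.8,-4.19) + 0.611·(0.25,-3.71) = (0.4640,-3.8967)
  v7: (1-0.611)·(1.86,-1.27) + 0.611·(1.75,-3.13) = (1.7928,-2.4065)
Perimeter = Σ |v_{i+1} − v_i|:
  edge 1→2: √(-1.6521² + 1.4237²) = 2.1810 (running 2.1810)
  edge 2→3: √(-1.7618² + -0.9325²) = 1.9934 (running 4.1743)
  edge 3→4: √(-0.4411² + -0.6056²) = 0.7492 (running 4.9236)
  edge 4→5: √(-1.0499² + -3.0890²) = 3.2625 (running 8.1861)
  edge 5→6: √(3.2945² + -0.8819²) = 3.4105 (running 11.5966)
  edge 6→7: √(1.3288² + 1.4903²) = 1.9967 (running 13.5933)
  edge 7→1: √(0.2816² + 2.5950²) = 2.6102 (running 16.2035)
Perimeter = 16.2035

Perimeter at t=0.611: 16.2035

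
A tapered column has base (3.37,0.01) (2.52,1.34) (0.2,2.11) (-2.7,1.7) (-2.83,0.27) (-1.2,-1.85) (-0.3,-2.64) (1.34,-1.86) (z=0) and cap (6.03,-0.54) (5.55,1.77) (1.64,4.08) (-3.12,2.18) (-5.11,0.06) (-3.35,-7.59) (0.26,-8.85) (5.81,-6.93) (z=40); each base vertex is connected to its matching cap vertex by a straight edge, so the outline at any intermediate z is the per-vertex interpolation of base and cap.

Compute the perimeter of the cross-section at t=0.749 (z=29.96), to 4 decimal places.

Perimeter at t=0.749: 32.9643

Cross-section at t=0.749: each vertex is (1-t)·p0[i] + t·p1[i].
  v1: (1-0.749)·(3.37,0.01) + 0.749·(6.03,-0.54) = (5.3623,-0.4020)
  v2: (1-0.749)·(2.52,1.34) + 0.749·(5.55,1.77) = (4.7895,1.6621)
  v3: (1-0.749)·(0.2,2.11) + 0.749·(1.64,4.08) = (1.2786,3.5855)
  v4: (1-0.749)·(-2.7,1.7) + 0.749·(-3.12,2.18) = (-3.0146,2.0595)
  v5: (1-0.749)·(-2.83,0.27) + 0.749·(-5.11,0.06) = (-4.5377,0.1127)
  v6: (1-0.749)·(-1.2,-1.85) + 0.749·(-3.35,-7.59) = (-2.8104,-6.1493)
  v7: (1-0.749)·(-0.3,-2.64) + 0.749·(0.26,-8.85) = (0.1194,-7.2913)
  v8: (1-0.749)·(1.34,-1.86) + 0.749·(5.81,-6.93) = (4.6880,-5.6574)
Perimeter = Σ |v_{i+1} − v_i|:
  edge 1→2: √(-0.5729² + 2.0640²) = 2.1420 (running 2.1420)
  edge 2→3: √(-3.5109² + 1.9235²) = 4.0033 (running 6.1453)
  edge 3→4: √(-4.2931² + -1.5260²) = 4.5563 (running 10.7016)
  edge 4→5: √(-1.5231² + -1.9468²) = 2.4718 (running 13.1735)
  edge 5→6: √(1.7274² + -6.2620²) = 6.4959 (running 19.6693)
  edge 6→7: √(2.9298² + -1.1420²) = 3.1445 (running 22.8138)
  edge 7→8: √(4.5686² + 1.6339²) = 4.8520 (running 27.6658)
  edge 8→1: √(0.6743² + 5.2555²) = 5.2986 (running 32.9643)
Perimeter = 32.9643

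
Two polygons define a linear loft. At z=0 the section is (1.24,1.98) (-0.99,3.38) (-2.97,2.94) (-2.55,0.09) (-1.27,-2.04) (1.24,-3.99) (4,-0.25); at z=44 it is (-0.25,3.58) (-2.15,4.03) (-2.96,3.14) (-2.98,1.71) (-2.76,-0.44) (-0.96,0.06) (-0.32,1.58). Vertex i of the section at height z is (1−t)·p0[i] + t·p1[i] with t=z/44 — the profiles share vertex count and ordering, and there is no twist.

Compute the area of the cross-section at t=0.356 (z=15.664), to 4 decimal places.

Area at t=0.356: 20.8370

Cross-section at t=0.356: each vertex is (1-t)·p0[i] + t·p1[i].
  v1: (1-0.356)·(1.24,1.98) + 0.356·(-0.25,3.58) = (0.7096,2.5496)
  v2: (1-0.356)·(-0.99,3.38) + 0.356·(-2.15,4.03) = (-1.4030,3.6114)
  v3: (1-0.356)·(-2.97,2.94) + 0.356·(-2.96,3.14) = (-2.9664,3.0112)
  v4: (1-0.356)·(-2.55,0.09) + 0.356·(-2.98,1.71) = (-2.7031,0.6667)
  v5: (1-0.356)·(-1.27,-2.04) + 0.356·(-2.76,-0.44) = (-1.8004,-1.4704)
  v6: (1-0.356)·(1.24,-3.99) + 0.356·(-0.96,0.06) = (0.4568,-2.5482)
  v7: (1-0.356)·(4,-0.25) + 0.356·(-0.32,1.58) = (2.4621,0.4015)
Shoelace sum Σ(x_i·y_{i+1} − x_{i+1}·y_i):
  i=1: 0.7096·3.6114 − -1.4030·2.5496 = +6.1395 (running +6.1395)
  i=2: -1.4030·3.0112 − -2.9664·3.6114 = +6.4884 (running +12.6279)
  i=3: -2.9664·0.6667 − -2.7031·3.0112 = +6.1617 (running +18.7896)
  i=4: -2.7031·-1.4704 − -1.8004·0.6667 = +5.1750 (running +23.9646)
  i=5: -1.8004·-2.5482 − 0.4568·-1.4704 = +5.2596 (running +29.2242)
  i=6: 0.4568·0.4015 − 2.4621·-2.5482 = +6.4573 (running +35.6815)
  i=7: 2.4621·2.5496 − 0.7096·0.4015 = +5.9924 (running +41.6739)
Area = |Σ|/2 = |41.6739|/2 = 20.8370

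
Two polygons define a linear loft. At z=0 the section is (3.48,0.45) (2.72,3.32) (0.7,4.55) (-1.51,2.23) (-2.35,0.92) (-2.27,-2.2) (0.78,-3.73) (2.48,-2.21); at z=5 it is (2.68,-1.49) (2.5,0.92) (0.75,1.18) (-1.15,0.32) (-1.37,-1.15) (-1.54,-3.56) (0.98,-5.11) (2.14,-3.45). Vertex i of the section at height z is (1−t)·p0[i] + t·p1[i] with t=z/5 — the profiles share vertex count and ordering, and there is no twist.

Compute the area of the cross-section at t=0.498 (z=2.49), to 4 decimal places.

Cross-section at t=0.498: each vertex is (1-t)·p0[i] + t·p1[i].
  v1: (1-0.498)·(3.48,0.45) + 0.498·(2.68,-1.49) = (3.0816,-0.5161)
  v2: (1-0.498)·(2.72,3.32) + 0.498·(2.5,0.92) = (2.6104,2.1248)
  v3: (1-0.498)·(0.7,4.55) + 0.498·(0.75,1.18) = (0.7249,2.8717)
  v4: (1-0.498)·(-1.51,2.23) + 0.498·(-1.15,0.32) = (-1.3307,1.2788)
  v5: (1-0.498)·(-2.35,0.92) + 0.498·(-1.37,-1.15) = (-1.8620,-0.1109)
  v6: (1-0.498)·(-2.27,-2.2) + 0.498·(-1.54,-3.56) = (-1.9065,-2.8773)
  v7: (1-0.498)·(0.78,-3.73) + 0.498·(0.98,-5.11) = (0.8796,-4.4172)
  v8: (1-0.498)·(2.48,-2.21) + 0.498·(2.14,-3.45) = (2.3107,-2.8275)
Shoelace sum Σ(x_i·y_{i+1} − x_{i+1}·y_i):
  i=1: 3.0816·2.1248 − 2.6104·-0.5161 = +7.8951 (running +7.8951)
  i=2: 2.6104·2.8717 − 0.7249·2.1248 = +5.9562 (running +13.8513)
  i=3: 0.7249·1.2788 − -1.3307·2.8717 = +4.7485 (running +18.5998)
  i=4: -1.3307·-0.1109 − -1.8620·1.2788 = +2.5286 (running +21.1285)
  i=5: -1.8620·-2.8773 − -1.9065·-0.1109 = +5.1460 (running +26.2745)
  i=6: -1.9065·-4.4172 − 0.8796·-2.8773 = +10.9521 (running +37.2266)
  i=7: 0.8796·-2.8275 − 2.3107·-4.4172 = +7.7197 (running +44.9464)
  i=8: 2.3107·-0.5161 − 3.0816·-2.8275 = +7.5207 (running +52.4671)
Area = |Σ|/2 = |52.4671|/2 = 26.2335

Area at t=0.498: 26.2335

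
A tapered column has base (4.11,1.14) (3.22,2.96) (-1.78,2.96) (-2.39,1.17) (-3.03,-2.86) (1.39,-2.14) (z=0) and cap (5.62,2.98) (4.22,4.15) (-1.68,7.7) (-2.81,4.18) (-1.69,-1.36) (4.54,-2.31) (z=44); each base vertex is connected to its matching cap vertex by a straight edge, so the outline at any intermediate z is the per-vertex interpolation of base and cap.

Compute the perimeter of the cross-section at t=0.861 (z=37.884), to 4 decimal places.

Perimeter at t=0.861: 28.4128

Cross-section at t=0.861: each vertex is (1-t)·p0[i] + t·p1[i].
  v1: (1-0.861)·(4.11,1.14) + 0.861·(5.62,2.98) = (5.4101,2.7242)
  v2: (1-0.861)·(3.22,2.96) + 0.861·(4.22,4.15) = (4.0810,3.9846)
  v3: (1-0.861)·(-1.78,2.96) + 0.861·(-1.68,7.7) = (-1.6939,7.0411)
  v4: (1-0.861)·(-2.39,1.17) + 0.861·(-2.81,4.18) = (-2.7516,3.7616)
  v5: (1-0.861)·(-3.03,-2.86) + 0.861·(-1.69,-1.36) = (-1.8763,-1.5685)
  v6: (1-0.861)·(1.39,-2.14) + 0.861·(4.54,-2.31) = (4.1021,-2.2864)
Perimeter = Σ |v_{i+1} − v_i|:
  edge 1→2: √(-1.3291² + 1.2604²) = 1.8317 (running 1.8317)
  edge 2→3: √(-5.7749² + 3.0565²) = 6.5339 (running 8.3656)
  edge 3→4: √(-1.0577² + -3.2795²) = 3.4459 (running 11.8115)
  edge 4→5: √(0.8754² + -5.3301²) = 5.4015 (running 17.2130)
  edge 5→6: √(5.9784² + -0.7179²) = 6.0214 (running 23.2343)
  edge 6→1: √(1.3080² + 5.0106²) = 5.1785 (running 28.4128)
Perimeter = 28.4128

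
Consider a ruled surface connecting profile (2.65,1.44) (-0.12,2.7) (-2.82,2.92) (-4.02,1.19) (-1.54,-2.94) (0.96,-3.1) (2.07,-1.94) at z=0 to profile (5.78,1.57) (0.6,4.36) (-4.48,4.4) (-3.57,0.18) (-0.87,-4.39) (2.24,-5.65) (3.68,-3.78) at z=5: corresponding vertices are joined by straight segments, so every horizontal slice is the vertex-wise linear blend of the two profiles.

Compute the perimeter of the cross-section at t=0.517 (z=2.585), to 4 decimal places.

Perimeter at t=0.517: 26.0390

Cross-section at t=0.517: each vertex is (1-t)·p0[i] + t·p1[i].
  v1: (1-0.517)·(2.65,1.44) + 0.517·(5.78,1.57) = (4.2682,1.5072)
  v2: (1-0.517)·(-0.12,2.7) + 0.517·(0.6,4.36) = (0.2522,3.5582)
  v3: (1-0.517)·(-2.82,2.92) + 0.517·(-4.48,4.4) = (-3.6782,3.6852)
  v4: (1-0.517)·(-4.02,1.19) + 0.517·(-3.57,0.18) = (-3.7873,0.6678)
  v5: (1-0.517)·(-1.54,-2.94) + 0.517·(-0.87,-4.39) = (-1.1936,-3.6896)
  v6: (1-0.517)·(0.96,-3.1) + 0.517·(2.24,-5.65) = (1.6218,-4.4184)
  v7: (1-0.517)·(2.07,-1.94) + 0.517·(3.68,-3.78) = (2.9024,-2.8913)
Perimeter = Σ |v_{i+1} − v_i|:
  edge 1→2: √(-4.0160² + 2.0510²) = 4.5094 (running 4.5094)
  edge 2→3: √(-3.9305² + 0.1269²) = 3.9325 (running 8.4419)
  edge 3→4: √(-0.1091² + -3.0173²) = 3.0193 (running 11.4612)
  edge 4→5: √(2.5937² + -4.3575²) = 5.0710 (running 16.5322)
  edge 5→6: √(2.8154² + -0.7287²) = 2.9081 (running 19.4404)
  edge 6→7: √(1.2806² + 1.5271²) = 1.9930 (running 21.4333)
  edge 7→1: √(1.3658² + 4.3985²) = 4.6057 (running 26.0390)
Perimeter = 26.0390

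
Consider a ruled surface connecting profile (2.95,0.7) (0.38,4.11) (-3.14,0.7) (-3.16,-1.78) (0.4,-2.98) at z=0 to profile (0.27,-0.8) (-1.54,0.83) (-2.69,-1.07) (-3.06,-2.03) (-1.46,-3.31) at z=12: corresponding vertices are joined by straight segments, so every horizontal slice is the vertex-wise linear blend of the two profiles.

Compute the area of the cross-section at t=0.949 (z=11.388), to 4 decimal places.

Cross-section at t=0.949: each vertex is (1-t)·p0[i] + t·p1[i].
  v1: (1-0.949)·(2.95,0.7) + 0.949·(0.27,-0.8) = (0.4067,-0.7235)
  v2: (1-0.949)·(0.38,4.11) + 0.949·(-1.54,0.83) = (-1.4421,0.9973)
  v3: (1-0.949)·(-3.14,0.7) + 0.949·(-2.69,-1.07) = (-2.7130,-0.9797)
  v4: (1-0.949)·(-3.16,-1.78) + 0.949·(-3.06,-2.03) = (-3.0651,-2.0172)
  v5: (1-0.949)·(0.4,-2.98) + 0.949·(-1.46,-3.31) = (-1.3651,-3.2932)
Shoelace sum Σ(x_i·y_{i+1} − x_{i+1}·y_i):
  i=1: 0.4067·0.9973 − -1.4421·-0.7235 = -0.6378 (running -0.6378)
  i=2: -1.4421·-0.9797 − -2.7130·0.9973 = +4.1184 (running +3.4806)
  i=3: -2.7130·-2.0172 − -3.0651·-0.9797 = +2.4697 (running +5.9504)
  i=4: -3.0651·-3.2932 − -1.3651·-2.0172 = +7.3401 (running +13.2904)
  i=5: -1.3651·-0.7235 − 0.4067·-3.2932 = +2.3269 (running +15.6174)
Area = |Σ|/2 = |15.6174|/2 = 7.8087

Area at t=0.949: 7.8087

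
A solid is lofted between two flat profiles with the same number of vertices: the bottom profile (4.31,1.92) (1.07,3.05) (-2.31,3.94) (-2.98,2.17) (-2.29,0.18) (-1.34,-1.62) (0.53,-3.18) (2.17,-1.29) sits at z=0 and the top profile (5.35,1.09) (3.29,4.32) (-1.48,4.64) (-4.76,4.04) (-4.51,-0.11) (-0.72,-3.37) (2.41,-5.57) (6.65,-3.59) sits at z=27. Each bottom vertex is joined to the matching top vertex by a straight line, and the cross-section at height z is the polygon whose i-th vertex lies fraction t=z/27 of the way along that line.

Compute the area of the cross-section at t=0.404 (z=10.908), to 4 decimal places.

Area at t=0.404: 46.7281

Cross-section at t=0.404: each vertex is (1-t)·p0[i] + t·p1[i].
  v1: (1-0.404)·(4.31,1.92) + 0.404·(5.35,1.09) = (4.7302,1.5847)
  v2: (1-0.404)·(1.07,3.05) + 0.404·(3.29,4.32) = (1.9669,3.5631)
  v3: (1-0.404)·(-2.31,3.94) + 0.404·(-1.48,4.64) = (-1.9747,4.2228)
  v4: (1-0.404)·(-2.98,2.17) + 0.404·(-4.76,4.04) = (-3.6991,2.9255)
  v5: (1-0.404)·(-2.29,0.18) + 0.404·(-4.51,-0.11) = (-3.1869,0.0628)
  v6: (1-0.404)·(-1.34,-1.62) + 0.404·(-0.72,-3.37) = (-1.0895,-2.3270)
  v7: (1-0.404)·(0.53,-3.18) + 0.404·(2.41,-5.57) = (1.2895,-4.1456)
  v8: (1-0.404)·(2.17,-1.29) + 0.404·(6.65,-3.59) = (3.9799,-2.2192)
Shoelace sum Σ(x_i·y_{i+1} − x_{i+1}·y_i):
  i=1: 4.7302·3.5631 − 1.9669·1.5847 = +13.7371 (running +13.7371)
  i=2: 1.9669·4.2228 − -1.9747·3.5631 = +15.3417 (running +29.0787)
  i=3: -1.9747·2.9255 − -3.6991·4.2228 = +9.8438 (running +38.9225)
  i=4: -3.6991·0.0628 − -3.1869·2.9255 = +9.0907 (running +48.0132)
  i=5: -3.1869·-2.3270 − -1.0895·0.0628 = +7.4843 (running +55.4975)
  i=6: -1.0895·-4.1456 − 1.2895·-2.3270 = +7.5174 (running +63.0149)
  i=7: 1.2895·-2.2192 − 3.9799·-4.1456 = +13.6373 (running +76.6522)
  i=8: 3.9799·1.5847 − 4.7302·-2.2192 = +16.8041 (running +93.4563)
Area = |Σ|/2 = |93.4563|/2 = 46.7281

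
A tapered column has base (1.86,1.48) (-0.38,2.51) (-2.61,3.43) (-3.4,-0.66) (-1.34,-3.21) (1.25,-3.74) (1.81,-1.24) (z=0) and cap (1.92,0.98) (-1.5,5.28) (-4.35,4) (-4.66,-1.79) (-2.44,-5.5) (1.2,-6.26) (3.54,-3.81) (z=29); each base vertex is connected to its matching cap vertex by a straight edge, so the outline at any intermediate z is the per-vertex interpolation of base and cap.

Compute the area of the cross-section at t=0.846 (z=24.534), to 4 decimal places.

Area at t=0.846: 56.6570

Cross-section at t=0.846: each vertex is (1-t)·p0[i] + t·p1[i].
  v1: (1-0.846)·(1.86,1.48) + 0.846·(1.92,0.98) = (1.9108,1.0570)
  v2: (1-0.846)·(-0.38,2.51) + 0.846·(-1.5,5.28) = (-1.3275,4.8534)
  v3: (1-0.846)·(-2.61,3.43) + 0.846·(-4.35,4) = (-4.0820,3.9122)
  v4: (1-0.846)·(-3.4,-0.66) + 0.846·(-4.66,-1.79) = (-4.4660,-1.6160)
  v5: (1-0.846)·(-1.34,-3.21) + 0.846·(-2.44,-5.5) = (-2.2706,-5.1473)
  v6: (1-0.846)·(1.25,-3.74) + 0.846·(1.2,-6.26) = (1.2077,-5.8719)
  v7: (1-0.846)·(1.81,-1.24) + 0.846·(3.54,-3.81) = (3.2736,-3.4142)
Shoelace sum Σ(x_i·y_{i+1} − x_{i+1}·y_i):
  i=1: 1.9108·4.8534 − -1.3275·1.0570 = +10.6769 (running +10.6769)
  i=2: -1.3275·3.9122 − -4.0820·4.8534 = +14.6183 (running +25.2952)
  i=3: -4.0820·-1.6160 − -4.4660·3.9122 = +24.0683 (running +49.3635)
  i=4: -4.4660·-5.1473 − -2.2706·-1.6160 = +19.3186 (running +68.6821)
  i=5: -2.2706·-5.8719 − 1.2077·-5.1473 = +19.5492 (running +88.2313)
  i=6: 1.2077·-3.4142 − 3.2736·-5.8719 = +15.0988 (running +103.3302)
  i=7: 3.2736·1.0570 − 1.9108·-3.4142 = +9.9839 (running +113.3141)
Area = |Σ|/2 = |113.3141|/2 = 56.6570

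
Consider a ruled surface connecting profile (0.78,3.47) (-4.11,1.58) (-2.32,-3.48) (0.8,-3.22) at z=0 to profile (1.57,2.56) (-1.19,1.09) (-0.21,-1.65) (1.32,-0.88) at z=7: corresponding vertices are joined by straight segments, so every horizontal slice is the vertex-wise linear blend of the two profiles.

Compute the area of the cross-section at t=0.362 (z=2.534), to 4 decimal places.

Cross-section at t=0.362: each vertex is (1-t)·p0[i] + t·p1[i].
  v1: (1-0.362)·(0.78,3.47) + 0.362·(1.57,2.56) = (1.0660,3.1406)
  v2: (1-0.362)·(-4.11,1.58) + 0.362·(-1.19,1.09) = (-3.0530,1.4026)
  v3: (1-0.362)·(-2.32,-3.48) + 0.362·(-0.21,-1.65) = (-1.5562,-2.8175)
  v4: (1-0.362)·(0.8,-3.22) + 0.362·(1.32,-0.88) = (0.9882,-2.3729)
Shoelace sum Σ(x_i·y_{i+1} − x_{i+1}·y_i):
  i=1: 1.0660·1.4026 − -3.0530·3.1406 = +11.0832 (running +11.0832)
  i=2: -3.0530·-2.8175 − -1.5562·1.4026 = +10.7846 (running +21.8678)
  i=3: -1.5562·-2.3729 − 0.9882·-2.8175 = +6.4771 (running +28.3449)
  i=4: 0.9882·3.1406 − 1.0660·-2.3729 = +5.6331 (running +33.9780)
Area = |Σ|/2 = |33.9780|/2 = 16.9890

Area at t=0.362: 16.9890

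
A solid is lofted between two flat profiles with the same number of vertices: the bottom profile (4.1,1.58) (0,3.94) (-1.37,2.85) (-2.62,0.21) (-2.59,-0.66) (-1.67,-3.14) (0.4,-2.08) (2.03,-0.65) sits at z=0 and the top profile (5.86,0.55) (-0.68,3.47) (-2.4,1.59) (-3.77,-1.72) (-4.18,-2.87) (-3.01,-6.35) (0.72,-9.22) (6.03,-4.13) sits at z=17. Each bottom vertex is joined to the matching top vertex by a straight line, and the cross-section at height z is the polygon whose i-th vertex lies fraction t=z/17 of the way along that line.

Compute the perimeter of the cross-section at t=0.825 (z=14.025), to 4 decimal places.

Cross-section at t=0.825: each vertex is (1-t)·p0[i] + t·p1[i].
  v1: (1-0.825)·(4.1,1.58) + 0.825·(5.86,0.55) = (5.5520,0.7303)
  v2: (1-0.825)·(0,3.94) + 0.825·(-0.68,3.47) = (-0.5610,3.5523)
  v3: (1-0.825)·(-1.37,2.85) + 0.825·(-2.4,1.59) = (-2.2197,1.8105)
  v4: (1-0.825)·(-2.62,0.21) + 0.825·(-3.77,-1.72) = (-3.5687,-1.3822)
  v5: (1-0.825)·(-2.59,-0.66) + 0.825·(-4.18,-2.87) = (-3.9017,-2.4832)
  v6: (1-0.825)·(-1.67,-3.14) + 0.825·(-3.01,-6.35) = (-2.7755,-5.7882)
  v7: (1-0.825)·(0.4,-2.08) + 0.825·(0.72,-9.22) = (0.6640,-7.9705)
  v8: (1-0.825)·(2.03,-0.65) + 0.825·(6.03,-4.13) = (5.3300,-3.5210)
Perimeter = Σ |v_{i+1} − v_i|:
  edge 1→2: √(-6.1130² + 2.8220²) = 6.7329 (running 6.7329)
  edge 2→3: √(-1.6587² + -1.7418²) = 2.4052 (running 9.1382)
  edge 3→4: √(-1.3490² + -3.1928²) = 3.4660 (running 12.6042)
  edge 4→5: √(-0.3330² + -1.1010²) = 1.1503 (running 13.7545)
  edge 5→6: √(1.1263² + -3.3050²) = 3.4916 (running 17.2461)
  edge 6→7: √(3.4395² + -2.1823²) = 4.0734 (running 21.3195)
  edge 7→8: √(4.6660² + 4.4495²) = 6.4474 (running 27.7669)
  edge 8→1: √(0.2220² + 4.2512²) = 4.2570 (running 32.0240)
Perimeter = 32.0240

Perimeter at t=0.825: 32.0240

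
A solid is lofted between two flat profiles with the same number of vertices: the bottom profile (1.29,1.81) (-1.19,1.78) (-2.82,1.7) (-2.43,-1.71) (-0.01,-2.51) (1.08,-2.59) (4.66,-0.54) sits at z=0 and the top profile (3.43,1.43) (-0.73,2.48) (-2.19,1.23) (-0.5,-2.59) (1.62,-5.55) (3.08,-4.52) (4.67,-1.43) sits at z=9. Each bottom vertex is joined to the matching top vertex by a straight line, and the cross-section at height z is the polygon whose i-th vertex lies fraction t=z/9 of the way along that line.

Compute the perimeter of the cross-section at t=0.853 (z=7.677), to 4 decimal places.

Perimeter at t=0.853: 21.6402

Cross-section at t=0.853: each vertex is (1-t)·p0[i] + t·p1[i].
  v1: (1-0.853)·(1.29,1.81) + 0.853·(3.43,1.43) = (3.1154,1.4859)
  v2: (1-0.853)·(-1.19,1.78) + 0.853·(-0.73,2.48) = (-0.7976,2.3771)
  v3: (1-0.853)·(-2.82,1.7) + 0.853·(-2.19,1.23) = (-2.2826,1.2991)
  v4: (1-0.853)·(-2.43,-1.71) + 0.853·(-0.5,-2.59) = (-0.7837,-2.4606)
  v5: (1-0.853)·(-0.01,-2.51) + 0.853·(1.62,-5.55) = (1.3804,-5.1031)
  v6: (1-0.853)·(1.08,-2.59) + 0.853·(3.08,-4.52) = (2.7860,-4.2363)
  v7: (1-0.853)·(4.66,-0.54) + 0.853·(4.67,-1.43) = (4.6685,-1.2992)
Perimeter = Σ |v_{i+1} − v_i|:
  edge 1→2: √(-3.9130² + 0.8912²) = 4.0133 (running 4.0133)
  edge 2→3: √(-1.4850² + -1.0780²) = 1.8350 (running 5.8483)
  edge 3→4: √(1.4989² + -3.7597²) = 4.0475 (running 9.8958)
  edge 4→5: √(2.1641² + -2.6425²) = 3.4156 (running 13.3113)
  edge 5→6: √(1.4056² + 0.8668²) = 1.6514 (running 14.9627)
  edge 6→7: √(1.8825² + 2.9371²) = 3.4886 (running 18.4514)
  edge 7→1: √(-1.5531² + 2.7850²) = 3.1888 (running 21.6402)
Perimeter = 21.6402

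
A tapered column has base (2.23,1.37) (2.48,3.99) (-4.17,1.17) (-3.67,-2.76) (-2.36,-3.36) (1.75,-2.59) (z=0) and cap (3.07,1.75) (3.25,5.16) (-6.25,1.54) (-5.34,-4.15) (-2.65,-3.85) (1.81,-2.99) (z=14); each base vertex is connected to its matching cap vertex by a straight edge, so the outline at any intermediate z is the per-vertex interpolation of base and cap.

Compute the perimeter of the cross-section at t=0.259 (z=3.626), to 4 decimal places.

Cross-section at t=0.259: each vertex is (1-t)·p0[i] + t·p1[i].
  v1: (1-0.259)·(2.23,1.37) + 0.259·(3.07,1.75) = (2.4476,1.4684)
  v2: (1-0.259)·(2.48,3.99) + 0.259·(3.25,5.16) = (2.6794,4.2930)
  v3: (1-0.259)·(-4.17,1.17) + 0.259·(-6.25,1.54) = (-4.7087,1.2658)
  v4: (1-0.259)·(-3.67,-2.76) + 0.259·(-5.34,-4.15) = (-4.1025,-3.1200)
  v5: (1-0.259)·(-2.36,-3.36) + 0.259·(-2.65,-3.85) = (-2.4351,-3.4869)
  v6: (1-0.259)·(1.75,-2.59) + 0.259·(1.81,-2.99) = (1.7655,-2.6936)
Perimeter = Σ |v_{i+1} − v_i|:
  edge 1→2: √(0.2319² + 2.8246²) = 2.8341 (running 2.8341)
  edge 2→3: √(-7.3882² + -3.0272²) = 7.9843 (running 10.8184)
  edge 3→4: √(0.6062² + -4.3858²) = 4.4275 (running 15.2459)
  edge 4→5: √(1.6674² + -0.3669²) = 1.7073 (running 16.9532)
  edge 5→6: √(4.2006² + 0.7933²) = 4.2749 (running 21.2281)
  edge 6→1: √(0.6820² + 4.1620²) = 4.2175 (running 25.4457)
Perimeter = 25.4457

Perimeter at t=0.259: 25.4457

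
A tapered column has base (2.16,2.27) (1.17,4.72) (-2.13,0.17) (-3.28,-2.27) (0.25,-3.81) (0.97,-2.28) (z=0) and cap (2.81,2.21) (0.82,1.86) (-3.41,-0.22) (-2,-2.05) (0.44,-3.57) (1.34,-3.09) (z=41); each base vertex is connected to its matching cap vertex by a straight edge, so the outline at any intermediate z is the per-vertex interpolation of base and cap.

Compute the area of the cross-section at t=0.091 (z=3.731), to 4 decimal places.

Cross-section at t=0.091: each vertex is (1-t)·p0[i] + t·p1[i].
  v1: (1-0.091)·(2.16,2.27) + 0.091·(2.81,2.21) = (2.2192,2.2645)
  v2: (1-0.091)·(1.17,4.72) + 0.091·(0.82,1.86) = (1.1381,4.4597)
  v3: (1-0.091)·(-2.13,0.17) + 0.091·(-3.41,-0.22) = (-2.2465,0.1345)
  v4: (1-0.091)·(-3.28,-2.27) + 0.091·(-2,-2.05) = (-3.1635,-2.2500)
  v5: (1-0.091)·(0.25,-3.81) + 0.091·(0.44,-3.57) = (0.2673,-3.7882)
  v6: (1-0.091)·(0.97,-2.28) + 0.091·(1.34,-3.09) = (1.0037,-2.3537)
Shoelace sum Σ(x_i·y_{i+1} − x_{i+1}·y_i):
  i=1: 2.2192·4.4597 − 1.1381·2.2645 = +7.3194 (running +7.3194)
  i=2: 1.1381·0.1345 − -2.2465·4.4597 = +10.1718 (running +17.4913)
  i=3: -2.2465·-2.2500 − -3.1635·0.1345 = +5.4801 (running +22.9713)
  i=4: -3.1635·-3.7882 − 0.2673·-2.2500 = +12.5853 (running +35.5566)
  i=5: 0.2673·-2.3537 − 1.0037·-3.7882 = +3.1729 (running +38.7296)
  i=6: 1.0037·2.2645 − 2.2192·-2.3537 = +7.4961 (running +46.2257)
Area = |Σ|/2 = |46.2257|/2 = 23.1128

Area at t=0.091: 23.1128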